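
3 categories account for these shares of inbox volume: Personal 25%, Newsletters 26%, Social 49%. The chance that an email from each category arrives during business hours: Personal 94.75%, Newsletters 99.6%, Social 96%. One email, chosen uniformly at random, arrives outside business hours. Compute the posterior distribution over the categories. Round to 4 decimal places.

Personal 0.3887, Newsletters 0.0308, Social 0.5805

Taking complements, P(off-hours | each) = Personal 0.0525, Newsletters 0.004, Social 0.04.
Prior × likelihood for each hypothesis:
  Personal: 0.25 × 0.0525 = 0.013125
  Newsletters: 0.26 × 0.004 = 0.00104
  Social: 0.49 × 0.04 = 0.0196
Sum = 0.033765.
P(Personal | off-hours) = 0.013125/0.033765 ≈ 0.3887
P(Newsletters | off-hours) = 0.00104/0.033765 ≈ 0.0308
P(Social | off-hours) = 0.0196/0.033765 ≈ 0.5805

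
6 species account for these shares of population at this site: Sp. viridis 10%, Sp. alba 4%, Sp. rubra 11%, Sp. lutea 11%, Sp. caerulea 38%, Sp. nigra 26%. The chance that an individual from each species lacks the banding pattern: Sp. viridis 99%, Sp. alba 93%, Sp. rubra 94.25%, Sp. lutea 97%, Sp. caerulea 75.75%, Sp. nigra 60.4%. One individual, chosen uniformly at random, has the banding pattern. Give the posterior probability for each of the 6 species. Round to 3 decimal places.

Sp. viridis 0.005, Sp. alba 0.013, Sp. rubra 0.030, Sp. lutea 0.016, Sp. caerulea 0.442, Sp. nigra 0.494

Taking complements, P(banded | each) = Sp. viridis 0.01, Sp. alba 0.07, Sp. rubra 0.0575, Sp. lutea 0.03, Sp. caerulea 0.2425, Sp. nigra 0.396.
Prior × likelihood for each hypothesis:
  Sp. viridis: 0.1 × 0.01 = 0.001
  Sp. alba: 0.04 × 0.07 = 0.0028
  Sp. rubra: 0.11 × 0.0575 = 0.006325
  Sp. lutea: 0.11 × 0.03 = 0.0033
  Sp. caerulea: 0.38 × 0.2425 = 0.09215
  Sp. nigra: 0.26 × 0.396 = 0.10296
Total = 0.208535.
P(Sp. viridis | banded) = 0.001/0.208535 ≈ 0.005
P(Sp. alba | banded) = 0.0028/0.208535 ≈ 0.013
P(Sp. rubra | banded) = 0.006325/0.208535 ≈ 0.030
P(Sp. lutea | banded) = 0.0033/0.208535 ≈ 0.016
P(Sp. caerulea | banded) = 0.09215/0.208535 ≈ 0.442
P(Sp. nigra | banded) = 0.10296/0.208535 ≈ 0.494
(Check: 0.005+0.013+0.030+0.016+0.442+0.494 = 1.000.)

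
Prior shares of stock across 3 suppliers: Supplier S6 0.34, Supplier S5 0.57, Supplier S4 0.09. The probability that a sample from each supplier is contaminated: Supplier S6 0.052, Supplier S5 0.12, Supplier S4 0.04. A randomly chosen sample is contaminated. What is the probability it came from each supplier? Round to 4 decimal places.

Supplier S6 0.1971, Supplier S5 0.7627, Supplier S4 0.0401

Prior × likelihood for each hypothesis:
  Supplier S6: 0.34 × 0.052 = 0.01768
  Supplier S5: 0.57 × 0.12 = 0.0684
  Supplier S4: 0.09 × 0.04 = 0.0036
Sum = 0.08968.
P(Supplier S6 | contaminated) = 0.01768/0.08968 ≈ 0.1971
P(Supplier S5 | contaminated) = 0.0684/0.08968 ≈ 0.7627
P(Supplier S4 | contaminated) = 0.0036/0.08968 ≈ 0.0401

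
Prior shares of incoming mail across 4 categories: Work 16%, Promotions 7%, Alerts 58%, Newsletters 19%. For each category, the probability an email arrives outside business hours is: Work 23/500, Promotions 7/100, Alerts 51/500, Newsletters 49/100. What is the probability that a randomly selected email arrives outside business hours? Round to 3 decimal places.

0.165

By Bayes' rule, posterior ∝ prior × likelihood:
  Work: 0.16 × 0.046 = 0.00736
  Promotions: 0.07 × 0.07 = 0.0049
  Alerts: 0.58 × 0.102 = 0.05916
  Newsletters: 0.19 × 0.49 = 0.0931
P(off-hours) = 0.00736 + 0.0049 + 0.05916 + 0.0931 = 0.16452 → 0.165.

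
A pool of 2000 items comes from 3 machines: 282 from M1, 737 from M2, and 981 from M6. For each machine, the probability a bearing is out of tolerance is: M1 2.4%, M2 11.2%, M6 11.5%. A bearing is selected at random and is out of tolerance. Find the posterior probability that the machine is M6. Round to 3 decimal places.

0.558

Compute prior × likelihood for every hypothesis:
  M1: 0.141 × 0.024 = 0.003384
  M2: 0.3685 × 0.112 = 0.041272
  M6: 0.4905 × 0.115 = 0.0564075
Normalizing constant = 0.1010635.
P(M6 | evidence) = 0.0564075 / 0.1010635 ≈ 0.558.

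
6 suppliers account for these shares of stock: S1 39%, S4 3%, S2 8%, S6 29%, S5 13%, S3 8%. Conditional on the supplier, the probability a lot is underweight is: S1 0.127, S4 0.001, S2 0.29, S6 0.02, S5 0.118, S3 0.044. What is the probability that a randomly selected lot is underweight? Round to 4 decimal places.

0.0974

By Bayes' rule, posterior ∝ prior × likelihood:
  S1: 0.39 × 0.127 = 0.04953
  S4: 0.03 × 0.001 = 0.00003
  S2: 0.08 × 0.29 = 0.0232
  S6: 0.29 × 0.02 = 0.0058
  S5: 0.13 × 0.118 = 0.01534
  S3: 0.08 × 0.044 = 0.00352
P(underweight) = 0.04953 + 0.00003 + 0.0232 + 0.0058 + 0.01534 + 0.00352 = 0.09742 → 0.0974.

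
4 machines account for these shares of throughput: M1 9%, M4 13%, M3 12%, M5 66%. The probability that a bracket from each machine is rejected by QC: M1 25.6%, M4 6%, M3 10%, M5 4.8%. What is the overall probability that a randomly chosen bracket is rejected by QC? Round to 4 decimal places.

By Bayes' rule, posterior ∝ prior × likelihood:
  M1: 0.09 × 0.256 = 0.02304
  M4: 0.13 × 0.06 = 0.0078
  M3: 0.12 × 0.1 = 0.012
  M5: 0.66 × 0.048 = 0.03168
P(rejected) = 0.02304 + 0.0078 + 0.012 + 0.03168 = 0.07452 → 0.0745.

0.0745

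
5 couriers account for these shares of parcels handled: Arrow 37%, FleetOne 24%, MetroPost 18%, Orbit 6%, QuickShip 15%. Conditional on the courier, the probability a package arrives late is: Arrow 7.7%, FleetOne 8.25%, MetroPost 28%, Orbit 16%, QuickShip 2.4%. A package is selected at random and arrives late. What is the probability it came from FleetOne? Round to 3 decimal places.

0.177

By Bayes' rule, posterior ∝ prior × likelihood:
  Arrow: 0.37 × 0.077 = 0.02849
  FleetOne: 0.24 × 0.0825 = 0.0198
  MetroPost: 0.18 × 0.28 = 0.0504
  Orbit: 0.06 × 0.16 = 0.0096
  QuickShip: 0.15 × 0.024 = 0.0036
Normalizing constant = 0.11189.
P(FleetOne | evidence) = 0.0198 / 0.11189 ≈ 0.177.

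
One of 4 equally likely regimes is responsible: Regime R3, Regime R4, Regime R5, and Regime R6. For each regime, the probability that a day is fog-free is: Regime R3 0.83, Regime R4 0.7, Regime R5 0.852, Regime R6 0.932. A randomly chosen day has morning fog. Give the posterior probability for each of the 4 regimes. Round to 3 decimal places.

Taking complements, P(fog | each) = Regime R3 0.17, Regime R4 0.3, Regime R5 0.148, Regime R6 0.068.
With a uniform prior (1/4 each), posterior ∝ likelihood:
  Regime R3: 0.17
  Regime R4: 0.3
  Regime R5: 0.148
  Regime R6: 0.068
Normalizing constant = 0.686.
P(Regime R3 | fog) = 0.17/0.686 ≈ 0.248
P(Regime R4 | fog) = 0.3/0.686 ≈ 0.437
P(Regime R5 | fog) = 0.148/0.686 ≈ 0.216
P(Regime R6 | fog) = 0.068/0.686 ≈ 0.099

Regime R3 0.248, Regime R4 0.437, Regime R5 0.216, Regime R6 0.099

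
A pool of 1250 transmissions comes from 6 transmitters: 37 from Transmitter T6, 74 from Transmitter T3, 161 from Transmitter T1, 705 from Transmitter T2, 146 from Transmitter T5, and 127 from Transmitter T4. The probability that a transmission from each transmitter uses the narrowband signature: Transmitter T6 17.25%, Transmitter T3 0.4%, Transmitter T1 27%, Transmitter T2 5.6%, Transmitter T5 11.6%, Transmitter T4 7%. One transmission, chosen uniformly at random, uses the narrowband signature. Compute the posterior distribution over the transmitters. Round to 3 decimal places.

By Bayes' rule, posterior ∝ prior × likelihood:
  Transmitter T6: 0.0296 × 0.1725 = 0.005106
  Transmitter T3: 0.0592 × 0.004 = 0.0002368
  Transmitter T1: 0.1288 × 0.27 = 0.034776
  Transmitter T2: 0.564 × 0.056 = 0.031584
  Transmitter T5: 0.1168 × 0.116 = 0.0135488
  Transmitter T4: 0.1016 × 0.07 = 0.007112
Normalizing constant = 0.0923636.
P(Transmitter T6 | narrowband) = 0.005106/0.0923636 ≈ 0.055
P(Transmitter T3 | narrowband) = 0.0002368/0.0923636 ≈ 0.003
P(Transmitter T1 | narrowband) = 0.034776/0.0923636 ≈ 0.377
P(Transmitter T2 | narrowband) = 0.031584/0.0923636 ≈ 0.342
P(Transmitter T5 | narrowband) = 0.0135488/0.0923636 ≈ 0.147
P(Transmitter T4 | narrowband) = 0.007112/0.0923636 ≈ 0.077
(Check: 0.055+0.003+0.377+0.342+0.147+0.077 = 1.001.)

Transmitter T6 0.055, Transmitter T3 0.003, Transmitter T1 0.377, Transmitter T2 0.342, Transmitter T5 0.147, Transmitter T4 0.077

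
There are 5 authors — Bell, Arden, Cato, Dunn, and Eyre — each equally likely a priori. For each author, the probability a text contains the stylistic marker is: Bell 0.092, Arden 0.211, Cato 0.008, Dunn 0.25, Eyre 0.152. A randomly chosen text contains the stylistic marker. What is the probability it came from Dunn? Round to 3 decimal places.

0.351

Since the prior is uniform, the posterior is proportional to the likelihood:
  Bell: 0.092
  Arden: 0.211
  Cato: 0.008
  Dunn: 0.25
  Eyre: 0.152
Normalizing constant = 0.713.
P(Dunn | evidence) = 0.25 / 0.713 ≈ 0.351.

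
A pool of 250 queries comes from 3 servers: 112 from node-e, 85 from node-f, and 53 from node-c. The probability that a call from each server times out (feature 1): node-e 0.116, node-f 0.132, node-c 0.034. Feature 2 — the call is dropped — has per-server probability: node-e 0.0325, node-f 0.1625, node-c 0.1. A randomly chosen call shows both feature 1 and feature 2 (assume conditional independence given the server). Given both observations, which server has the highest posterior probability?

By Bayes' rule, posterior ∝ prior × likelihood:
  node-e: 0.448 × 0.116 × 0.0325 = 0.00168896
  node-f: 0.34 × 0.132 × 0.1625 = 0.007293
  node-c: 0.212 × 0.034 × 0.1 = 0.0007208
Total = 0.00970276.
Largest term belongs to node-f, so node-f is most probable.

node-f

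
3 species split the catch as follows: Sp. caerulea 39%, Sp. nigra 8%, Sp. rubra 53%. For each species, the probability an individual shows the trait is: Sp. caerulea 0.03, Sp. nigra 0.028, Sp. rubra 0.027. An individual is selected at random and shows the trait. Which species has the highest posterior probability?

Sp. rubra

Unnormalized posteriors (prior × likelihood):
  Sp. caerulea: 0.39 × 0.03 = 0.0117
  Sp. nigra: 0.08 × 0.028 = 0.00224
  Sp. rubra: 0.53 × 0.027 = 0.01431
Sum = 0.02825.
Largest term belongs to Sp. rubra, so Sp. rubra is most probable.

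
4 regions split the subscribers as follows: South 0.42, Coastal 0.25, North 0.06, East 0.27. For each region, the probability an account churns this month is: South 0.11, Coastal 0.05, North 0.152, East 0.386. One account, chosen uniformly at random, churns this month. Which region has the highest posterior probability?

By Bayes' rule, posterior ∝ prior × likelihood:
  South: 0.42 × 0.11 = 0.0462
  Coastal: 0.25 × 0.05 = 0.0125
  North: 0.06 × 0.152 = 0.00912
  East: 0.27 × 0.386 = 0.10422
Sum = 0.17204.
Largest term belongs to East, so East is most probable.

East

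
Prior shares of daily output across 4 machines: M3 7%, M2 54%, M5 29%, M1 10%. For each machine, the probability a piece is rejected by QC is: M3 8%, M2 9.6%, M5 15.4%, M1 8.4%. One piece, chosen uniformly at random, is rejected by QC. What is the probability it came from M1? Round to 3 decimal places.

Compute prior × likelihood for every hypothesis:
  M3: 0.07 × 0.08 = 0.0056
  M2: 0.54 × 0.096 = 0.05184
  M5: 0.29 × 0.154 = 0.04466
  M1: 0.1 × 0.084 = 0.0084
Normalizing constant = 0.1105.
P(M1 | evidence) = 0.0084 / 0.1105 ≈ 0.076.

0.076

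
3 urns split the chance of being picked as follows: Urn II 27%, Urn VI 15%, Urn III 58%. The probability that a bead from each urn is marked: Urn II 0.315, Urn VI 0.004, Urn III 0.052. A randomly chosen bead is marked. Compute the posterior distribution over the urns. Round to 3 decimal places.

Urn II 0.734, Urn VI 0.005, Urn III 0.260

By Bayes' rule, posterior ∝ prior × likelihood:
  Urn II: 0.27 × 0.315 = 0.08505
  Urn VI: 0.15 × 0.004 = 0.0006
  Urn III: 0.58 × 0.052 = 0.03016
Sum = 0.11581.
P(Urn II | marked) = 0.08505/0.11581 ≈ 0.734
P(Urn VI | marked) = 0.0006/0.11581 ≈ 0.005
P(Urn III | marked) = 0.03016/0.11581 ≈ 0.260
(Check: 0.734+0.005+0.260 = 0.999.)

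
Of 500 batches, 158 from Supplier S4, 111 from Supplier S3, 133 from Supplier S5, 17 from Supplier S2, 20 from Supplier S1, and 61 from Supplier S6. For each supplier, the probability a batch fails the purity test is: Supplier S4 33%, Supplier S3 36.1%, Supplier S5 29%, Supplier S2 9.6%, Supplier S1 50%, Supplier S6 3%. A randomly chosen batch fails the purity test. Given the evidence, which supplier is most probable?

Unnormalized posteriors (prior × likelihood):
  Supplier S4: 0.316 × 0.33 = 0.10428
  Supplier S3: 0.222 × 0.361 = 0.080142
  Supplier S5: 0.266 × 0.29 = 0.07714
  Supplier S2: 0.034 × 0.096 = 0.003264
  Supplier S1: 0.04 × 0.5 = 0.02
  Supplier S6: 0.122 × 0.03 = 0.00366
Total = 0.288486.
Largest term belongs to Supplier S4, so Supplier S4 is most probable.

Supplier S4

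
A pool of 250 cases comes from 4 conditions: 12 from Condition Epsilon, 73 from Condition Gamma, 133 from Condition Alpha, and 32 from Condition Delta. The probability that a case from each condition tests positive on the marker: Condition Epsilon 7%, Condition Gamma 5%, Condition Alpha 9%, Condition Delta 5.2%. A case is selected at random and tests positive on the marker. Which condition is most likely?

Compute prior × likelihood for every hypothesis:
  Condition Epsilon: 0.048 × 0.07 = 0.00336
  Condition Gamma: 0.292 × 0.05 = 0.0146
  Condition Alpha: 0.532 × 0.09 = 0.04788
  Condition Delta: 0.128 × 0.052 = 0.006656
Total = 0.072496.
Largest term belongs to Condition Alpha, so Condition Alpha is most probable.

Condition Alpha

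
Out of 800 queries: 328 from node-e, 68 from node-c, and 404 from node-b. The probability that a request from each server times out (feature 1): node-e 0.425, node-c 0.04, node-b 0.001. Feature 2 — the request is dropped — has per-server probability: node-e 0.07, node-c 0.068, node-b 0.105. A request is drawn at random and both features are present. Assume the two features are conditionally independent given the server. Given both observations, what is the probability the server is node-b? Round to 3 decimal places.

0.004

Unnormalized posteriors (prior × likelihood):
  node-e: 0.41 × 0.425 × 0.07 = 0.0121975
  node-c: 0.085 × 0.04 × 0.068 = 0.0002312
  node-b: 0.505 × 0.001 × 0.105 = 0.000053025
Total = 0.012481725.
P(node-b | evidence) = 0.000053025 / 0.012481725 ≈ 0.004.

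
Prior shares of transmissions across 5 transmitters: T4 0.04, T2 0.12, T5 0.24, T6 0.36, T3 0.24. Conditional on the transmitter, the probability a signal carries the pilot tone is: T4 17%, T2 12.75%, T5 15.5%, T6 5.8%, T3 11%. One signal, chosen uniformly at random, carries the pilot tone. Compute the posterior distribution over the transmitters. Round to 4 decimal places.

Compute prior × likelihood for every hypothesis:
  T4: 0.04 × 0.17 = 0.0068
  T2: 0.12 × 0.1275 = 0.0153
  T5: 0.24 × 0.155 = 0.0372
  T6: 0.36 × 0.058 = 0.02088
  T3: 0.24 × 0.11 = 0.0264
Sum = 0.10658.
P(T4 | pilot) = 0.0068/0.10658 ≈ 0.0638
P(T2 | pilot) = 0.0153/0.10658 ≈ 0.1436
P(T5 | pilot) = 0.0372/0.10658 ≈ 0.3490
P(T6 | pilot) = 0.02088/0.10658 ≈ 0.1959
P(T3 | pilot) = 0.0264/0.10658 ≈ 0.2477

T4 0.0638, T2 0.1436, T5 0.3490, T6 0.1959, T3 0.2477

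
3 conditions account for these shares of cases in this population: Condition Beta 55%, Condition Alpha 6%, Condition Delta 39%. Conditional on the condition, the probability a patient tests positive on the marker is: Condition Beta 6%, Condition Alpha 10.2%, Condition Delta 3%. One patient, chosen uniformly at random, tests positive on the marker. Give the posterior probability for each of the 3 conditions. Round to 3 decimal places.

Condition Beta 0.649, Condition Alpha 0.120, Condition Delta 0.230

Unnormalized posteriors (prior × likelihood):
  Condition Beta: 0.55 × 0.06 = 0.033
  Condition Alpha: 0.06 × 0.102 = 0.00612
  Condition Delta: 0.39 × 0.03 = 0.0117
Total = 0.05082.
P(Condition Beta | marker-positive) = 0.033/0.05082 ≈ 0.649
P(Condition Alpha | marker-positive) = 0.00612/0.05082 ≈ 0.120
P(Condition Delta | marker-positive) = 0.0117/0.05082 ≈ 0.230
(Check: 0.649+0.120+0.230 = 0.999.)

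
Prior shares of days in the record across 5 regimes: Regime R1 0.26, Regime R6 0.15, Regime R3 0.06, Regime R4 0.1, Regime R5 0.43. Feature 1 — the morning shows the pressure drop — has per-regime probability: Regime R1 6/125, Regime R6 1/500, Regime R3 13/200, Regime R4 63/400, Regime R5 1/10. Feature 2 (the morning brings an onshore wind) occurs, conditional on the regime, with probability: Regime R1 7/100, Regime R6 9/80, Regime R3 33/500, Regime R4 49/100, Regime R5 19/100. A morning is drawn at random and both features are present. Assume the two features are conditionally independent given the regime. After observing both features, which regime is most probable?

Prior × likelihood for each hypothesis:
  Regime R1: 0.26 × 0.048 × 0.07 = 0.0008736
  Regime R6: 0.15 × 0.002 × 0.1125 = 0.00003375
  Regime R3: 0.06 × 0.065 × 0.066 = 0.0002574
  Regime R4: 0.1 × 0.1575 × 0.49 = 0.0077175
  Regime R5: 0.43 × 0.1 × 0.19 = 0.00817
Normalizing constant = 0.01705225.
Largest term belongs to Regime R5, so Regime R5 is most probable.

Regime R5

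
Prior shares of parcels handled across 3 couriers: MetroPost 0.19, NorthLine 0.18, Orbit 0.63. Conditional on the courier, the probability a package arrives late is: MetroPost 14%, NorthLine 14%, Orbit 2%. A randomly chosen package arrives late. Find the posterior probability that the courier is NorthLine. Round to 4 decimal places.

0.3913

By Bayes' rule, posterior ∝ prior × likelihood:
  MetroPost: 0.19 × 0.14 = 0.0266
  NorthLine: 0.18 × 0.14 = 0.0252
  Orbit: 0.63 × 0.02 = 0.0126
Total = 0.0644.
P(NorthLine | evidence) = 0.0252 / 0.0644 ≈ 0.3913.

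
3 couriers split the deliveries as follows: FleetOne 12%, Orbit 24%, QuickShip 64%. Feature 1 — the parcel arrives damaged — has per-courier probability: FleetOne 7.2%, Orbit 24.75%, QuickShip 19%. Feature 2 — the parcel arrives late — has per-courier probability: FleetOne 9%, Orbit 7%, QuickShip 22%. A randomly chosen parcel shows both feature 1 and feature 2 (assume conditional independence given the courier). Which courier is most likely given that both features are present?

QuickShip

Unnormalized posteriors (prior × likelihood):
  FleetOne: 0.12 × 0.072 × 0.09 = 0.0007776
  Orbit: 0.24 × 0.2475 × 0.07 = 0.004158
  QuickShip: 0.64 × 0.19 × 0.22 = 0.026752
Total = 0.0316876.
Largest term belongs to QuickShip, so QuickShip is most probable.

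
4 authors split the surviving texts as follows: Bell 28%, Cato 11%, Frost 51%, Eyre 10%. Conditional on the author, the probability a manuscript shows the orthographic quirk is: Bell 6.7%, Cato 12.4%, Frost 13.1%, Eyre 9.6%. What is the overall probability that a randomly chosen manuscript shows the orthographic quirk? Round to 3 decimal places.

Prior × likelihood for each hypothesis:
  Bell: 0.28 × 0.067 = 0.01876
  Cato: 0.11 × 0.124 = 0.01364
  Frost: 0.51 × 0.131 = 0.06681
  Eyre: 0.1 × 0.096 = 0.0096
P(quirk) = 0.01876 + 0.01364 + 0.06681 + 0.0096 = 0.10881 → 0.109.

0.109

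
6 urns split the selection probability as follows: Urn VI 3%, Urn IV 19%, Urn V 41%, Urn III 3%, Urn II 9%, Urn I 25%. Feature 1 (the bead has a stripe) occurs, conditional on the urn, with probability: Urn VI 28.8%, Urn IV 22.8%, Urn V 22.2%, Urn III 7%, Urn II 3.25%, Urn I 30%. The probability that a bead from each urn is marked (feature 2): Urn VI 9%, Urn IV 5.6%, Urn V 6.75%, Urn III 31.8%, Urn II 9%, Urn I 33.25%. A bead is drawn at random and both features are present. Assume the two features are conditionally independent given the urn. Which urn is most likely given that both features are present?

Urn I

Compute prior × likelihood for every hypothesis:
  Urn VI: 0.03 × 0.288 × 0.09 = 0.0007776
  Urn IV: 0.19 × 0.228 × 0.056 = 0.00242592
  Urn V: 0.41 × 0.222 × 0.0675 = 0.00614385
  Urn III: 0.03 × 0.07 × 0.318 = 0.0006678
  Urn II: 0.09 × 0.0325 × 0.09 = 0.00026325
  Urn I: 0.25 × 0.3 × 0.3325 = 0.0249375
Normalizing constant = 0.03521592.
Largest term belongs to Urn I, so Urn I is most probable.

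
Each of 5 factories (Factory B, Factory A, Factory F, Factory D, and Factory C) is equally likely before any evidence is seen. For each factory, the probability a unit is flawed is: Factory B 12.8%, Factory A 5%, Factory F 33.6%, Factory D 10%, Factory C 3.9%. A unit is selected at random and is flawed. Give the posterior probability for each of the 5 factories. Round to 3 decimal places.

With a uniform prior (1/5 each), posterior ∝ likelihood:
  Factory B: 0.128
  Factory A: 0.05
  Factory F: 0.336
  Factory D: 0.1
  Factory C: 0.039
Total = 0.653.
P(Factory B | flawed) = 0.128/0.653 ≈ 0.196
P(Factory A | flawed) = 0.05/0.653 ≈ 0.077
P(Factory F | flawed) = 0.336/0.653 ≈ 0.515
P(Factory D | flawed) = 0.1/0.653 ≈ 0.153
P(Factory C | flawed) = 0.039/0.653 ≈ 0.060

Factory B 0.196, Factory A 0.077, Factory F 0.515, Factory D 0.153, Factory C 0.060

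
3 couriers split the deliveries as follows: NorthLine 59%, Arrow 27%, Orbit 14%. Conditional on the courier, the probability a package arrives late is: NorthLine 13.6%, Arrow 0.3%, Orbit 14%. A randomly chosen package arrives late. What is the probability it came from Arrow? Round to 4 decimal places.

By Bayes' rule, posterior ∝ prior × likelihood:
  NorthLine: 0.59 × 0.136 = 0.08024
  Arrow: 0.27 × 0.003 = 0.00081
  Orbit: 0.14 × 0.14 = 0.0196
Sum = 0.10065.
P(Arrow | evidence) = 0.00081 / 0.10065 ≈ 0.0080.

0.0080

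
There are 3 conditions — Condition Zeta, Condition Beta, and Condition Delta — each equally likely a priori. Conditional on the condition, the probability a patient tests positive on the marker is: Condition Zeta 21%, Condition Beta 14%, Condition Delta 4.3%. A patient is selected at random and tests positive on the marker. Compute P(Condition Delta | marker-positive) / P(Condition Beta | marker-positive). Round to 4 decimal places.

With a uniform prior (1/3 each), posterior ∝ likelihood:
  Condition Zeta: 0.21
  Condition Beta: 0.14
  Condition Delta: 0.043
Total = 0.393.
The ratio is 0.043 / 0.14 (the normalizer cancels) = 0.3071.

0.3071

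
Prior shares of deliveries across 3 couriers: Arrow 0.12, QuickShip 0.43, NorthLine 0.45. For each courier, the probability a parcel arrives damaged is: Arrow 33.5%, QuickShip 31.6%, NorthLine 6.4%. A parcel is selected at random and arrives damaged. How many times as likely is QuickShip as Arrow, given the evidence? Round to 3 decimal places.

Prior × likelihood for each hypothesis:
  Arrow: 0.12 × 0.335 = 0.0402
  QuickShip: 0.43 × 0.316 = 0.13588
  NorthLine: 0.45 × 0.064 = 0.0288
Normalizing constant = 0.20488.
The ratio is 0.13588 / 0.0402 (the normalizer cancels) = 3.380.

3.380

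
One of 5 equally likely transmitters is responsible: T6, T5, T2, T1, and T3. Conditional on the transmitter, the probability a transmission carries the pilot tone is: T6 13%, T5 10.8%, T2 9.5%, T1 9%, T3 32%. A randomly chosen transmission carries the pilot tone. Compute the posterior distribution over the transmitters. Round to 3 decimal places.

T6 0.175, T5 0.145, T2 0.128, T1 0.121, T3 0.431

Since the prior is uniform, the posterior is proportional to the likelihood:
  T6: 0.13
  T5: 0.108
  T2: 0.095
  T1: 0.09
  T3: 0.32
Normalizing constant = 0.743.
P(T6 | pilot) = 0.13/0.743 ≈ 0.175
P(T5 | pilot) = 0.108/0.743 ≈ 0.145
P(T2 | pilot) = 0.095/0.743 ≈ 0.128
P(T1 | pilot) = 0.09/0.743 ≈ 0.121
P(T3 | pilot) = 0.32/0.743 ≈ 0.431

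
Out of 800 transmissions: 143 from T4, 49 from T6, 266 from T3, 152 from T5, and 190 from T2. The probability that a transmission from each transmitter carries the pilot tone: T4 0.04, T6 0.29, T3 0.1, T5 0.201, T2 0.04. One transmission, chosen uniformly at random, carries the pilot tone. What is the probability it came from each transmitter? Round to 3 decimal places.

T4 0.068, T6 0.168, T3 0.314, T5 0.361, T2 0.090

Unnormalized posteriors (prior × likelihood):
  T4: 0.17875 × 0.04 = 0.00715
  T6: 0.06125 × 0.29 = 0.0177625
  T3: 0.3325 × 0.1 = 0.03325
  T5: 0.19 × 0.201 = 0.03819
  T2: 0.2375 × 0.04 = 0.0095
Normalizing constant = 0.1058525.
P(T4 | pilot) = 0.00715/0.1058525 ≈ 0.068
P(T6 | pilot) = 0.0177625/0.1058525 ≈ 0.168
P(T3 | pilot) = 0.03325/0.1058525 ≈ 0.314
P(T5 | pilot) = 0.03819/0.1058525 ≈ 0.361
P(T2 | pilot) = 0.0095/0.1058525 ≈ 0.090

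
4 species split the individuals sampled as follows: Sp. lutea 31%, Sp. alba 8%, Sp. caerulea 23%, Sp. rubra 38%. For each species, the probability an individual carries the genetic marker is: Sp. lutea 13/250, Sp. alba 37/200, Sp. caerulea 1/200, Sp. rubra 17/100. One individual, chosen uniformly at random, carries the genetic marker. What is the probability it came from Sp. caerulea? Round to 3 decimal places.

0.012

Unnormalized posteriors (prior × likelihood):
  Sp. lutea: 0.31 × 0.052 = 0.01612
  Sp. alba: 0.08 × 0.185 = 0.0148
  Sp. caerulea: 0.23 × 0.005 = 0.00115
  Sp. rubra: 0.38 × 0.17 = 0.0646
Total = 0.09667.
P(Sp. caerulea | evidence) = 0.00115 / 0.09667 ≈ 0.012.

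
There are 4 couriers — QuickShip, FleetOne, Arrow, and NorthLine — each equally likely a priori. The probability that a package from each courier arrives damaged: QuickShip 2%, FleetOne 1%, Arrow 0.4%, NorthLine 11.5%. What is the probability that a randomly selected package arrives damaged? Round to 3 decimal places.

0.037

With a uniform prior (1/4 each), posterior ∝ likelihood:
  QuickShip: 0.02
  FleetOne: 0.01
  Arrow: 0.004
  NorthLine: 0.115
P(damaged) = (1/4) × (0.02 + 0.01 + 0.004 + 0.115) = 0.149/4 ≈ 0.037.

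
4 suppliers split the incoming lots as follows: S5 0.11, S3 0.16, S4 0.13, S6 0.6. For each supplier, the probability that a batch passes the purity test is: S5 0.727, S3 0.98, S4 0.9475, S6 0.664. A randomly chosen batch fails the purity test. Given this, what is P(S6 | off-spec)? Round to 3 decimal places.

0.834

Taking complements, P(off-spec | each) = S5 0.273, S3 0.02, S4 0.0525, S6 0.336.
By Bayes' rule, posterior ∝ prior × likelihood:
  S5: 0.11 × 0.273 = 0.03003
  S3: 0.16 × 0.02 = 0.0032
  S4: 0.13 × 0.0525 = 0.006825
  S6: 0.6 × 0.336 = 0.2016
Normalizing constant = 0.241655.
P(S6 | evidence) = 0.2016 / 0.241655 ≈ 0.834.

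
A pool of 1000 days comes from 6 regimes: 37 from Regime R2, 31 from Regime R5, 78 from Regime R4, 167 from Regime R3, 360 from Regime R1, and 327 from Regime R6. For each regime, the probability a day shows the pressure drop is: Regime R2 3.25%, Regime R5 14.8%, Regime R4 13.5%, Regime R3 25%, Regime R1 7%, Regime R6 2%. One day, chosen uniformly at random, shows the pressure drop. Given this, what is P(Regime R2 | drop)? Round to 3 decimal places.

0.013

Unnormalized posteriors (prior × likelihood):
  Regime R2: 0.037 × 0.0325 = 0.0012025
  Regime R5: 0.031 × 0.148 = 0.004588
  Regime R4: 0.078 × 0.135 = 0.01053
  Regime R3: 0.167 × 0.25 = 0.04175
  Regime R1: 0.36 × 0.07 = 0.0252
  Regime R6: 0.327 × 0.02 = 0.00654
Sum = 0.0898105.
P(Regime R2 | evidence) = 0.0012025 / 0.0898105 ≈ 0.013.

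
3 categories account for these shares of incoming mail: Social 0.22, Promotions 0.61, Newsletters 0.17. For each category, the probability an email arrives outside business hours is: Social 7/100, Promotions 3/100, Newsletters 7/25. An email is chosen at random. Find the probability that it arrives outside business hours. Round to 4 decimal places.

0.0813

By Bayes' rule, posterior ∝ prior × likelihood:
  Social: 0.22 × 0.07 = 0.0154
  Promotions: 0.61 × 0.03 = 0.0183
  Newsletters: 0.17 × 0.28 = 0.0476
P(off-hours) = 0.0154 + 0.0183 + 0.0476 = 0.0813 → 0.0813.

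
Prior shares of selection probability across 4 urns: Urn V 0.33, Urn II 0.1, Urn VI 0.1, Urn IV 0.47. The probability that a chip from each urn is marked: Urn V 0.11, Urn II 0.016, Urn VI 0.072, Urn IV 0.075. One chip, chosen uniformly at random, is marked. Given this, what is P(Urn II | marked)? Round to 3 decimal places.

0.020

Unnormalized posteriors (prior × likelihood):
  Urn V: 0.33 × 0.11 = 0.0363
  Urn II: 0.1 × 0.016 = 0.0016
  Urn VI: 0.1 × 0.072 = 0.0072
  Urn IV: 0.47 × 0.075 = 0.03525
Normalizing constant = 0.08035.
P(Urn II | evidence) = 0.0016 / 0.08035 ≈ 0.020.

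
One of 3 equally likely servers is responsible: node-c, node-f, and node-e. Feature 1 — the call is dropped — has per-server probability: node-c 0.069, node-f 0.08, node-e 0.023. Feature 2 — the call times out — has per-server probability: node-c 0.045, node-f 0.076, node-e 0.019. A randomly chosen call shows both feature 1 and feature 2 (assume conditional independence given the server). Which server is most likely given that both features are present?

node-f

With a uniform prior (1/3 each), posterior ∝ likelihood:
  node-c: 0.069 × 0.045 = 0.003105
  node-f: 0.08 × 0.076 = 0.00608
  node-e: 0.023 × 0.019 = 0.000437
Normalizing constant = 0.009622.
Largest term belongs to node-f, so node-f is most probable.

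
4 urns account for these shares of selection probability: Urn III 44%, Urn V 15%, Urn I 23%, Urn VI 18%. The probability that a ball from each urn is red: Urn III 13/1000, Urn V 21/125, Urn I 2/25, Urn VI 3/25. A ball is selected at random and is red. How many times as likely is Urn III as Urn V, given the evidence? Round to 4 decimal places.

Compute prior × likelihood for every hypothesis:
  Urn III: 0.44 × 0.013 = 0.00572
  Urn V: 0.15 × 0.168 = 0.0252
  Urn I: 0.23 × 0.08 = 0.0184
  Urn VI: 0.18 × 0.12 = 0.0216
Sum = 0.07092.
The ratio is 0.00572 / 0.0252 (the normalizer cancels) = 0.2270.

0.2270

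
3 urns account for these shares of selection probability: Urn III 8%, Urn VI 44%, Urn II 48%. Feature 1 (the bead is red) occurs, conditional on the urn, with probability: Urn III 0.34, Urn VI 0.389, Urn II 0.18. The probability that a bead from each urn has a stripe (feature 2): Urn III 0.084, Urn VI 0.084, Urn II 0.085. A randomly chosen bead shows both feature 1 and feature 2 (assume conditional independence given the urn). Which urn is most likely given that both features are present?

Compute prior × likelihood for every hypothesis:
  Urn III: 0.08 × 0.34 × 0.084 = 0.0022848
  Urn VI: 0.44 × 0.389 × 0.084 = 0.01437744
  Urn II: 0.48 × 0.18 × 0.085 = 0.007344
Total = 0.02400624.
Largest term belongs to Urn VI, so Urn VI is most probable.

Urn VI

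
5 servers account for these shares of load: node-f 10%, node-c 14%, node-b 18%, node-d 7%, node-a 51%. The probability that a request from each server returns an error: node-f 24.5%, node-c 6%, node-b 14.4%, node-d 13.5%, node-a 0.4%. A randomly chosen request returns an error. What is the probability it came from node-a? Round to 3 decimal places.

0.029

Prior × likelihood for each hypothesis:
  node-f: 0.1 × 0.245 = 0.0245
  node-c: 0.14 × 0.06 = 0.0084
  node-b: 0.18 × 0.144 = 0.02592
  node-d: 0.07 × 0.135 = 0.00945
  node-a: 0.51 × 0.004 = 0.00204
Normalizing constant = 0.07031.
P(node-a | evidence) = 0.00204 / 0.07031 ≈ 0.029.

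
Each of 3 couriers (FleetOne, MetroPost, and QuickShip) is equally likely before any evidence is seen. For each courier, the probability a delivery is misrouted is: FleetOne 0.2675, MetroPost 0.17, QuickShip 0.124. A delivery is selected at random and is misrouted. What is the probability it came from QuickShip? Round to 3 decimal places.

Since the prior is uniform, the posterior is proportional to the likelihood:
  FleetOne: 0.2675
  MetroPost: 0.17
  QuickShip: 0.124
Normalizing constant = 0.5615.
P(QuickShip | evidence) = 0.124 / 0.5615 ≈ 0.221.

0.221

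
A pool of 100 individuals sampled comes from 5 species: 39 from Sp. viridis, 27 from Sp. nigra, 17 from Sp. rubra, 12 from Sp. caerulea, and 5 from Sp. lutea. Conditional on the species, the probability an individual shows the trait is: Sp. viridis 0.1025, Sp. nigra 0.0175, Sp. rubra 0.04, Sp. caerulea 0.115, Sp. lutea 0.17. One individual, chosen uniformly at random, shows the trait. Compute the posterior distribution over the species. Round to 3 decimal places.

Sp. viridis 0.542, Sp. nigra 0.064, Sp. rubra 0.092, Sp. caerulea 0.187, Sp. lutea 0.115

By Bayes' rule, posterior ∝ prior × likelihood:
  Sp. viridis: 0.39 × 0.1025 = 0.039975
  Sp. nigra: 0.27 × 0.0175 = 0.004725
  Sp. rubra: 0.17 × 0.04 = 0.0068
  Sp. caerulea: 0.12 × 0.115 = 0.0138
  Sp. lutea: 0.05 × 0.17 = 0.0085
Normalizing constant = 0.0738.
P(Sp. viridis | trait) = 0.039975/0.0738 ≈ 0.542
P(Sp. nigra | trait) = 0.004725/0.0738 ≈ 0.064
P(Sp. rubra | trait) = 0.0068/0.0738 ≈ 0.092
P(Sp. caerulea | trait) = 0.0138/0.0738 ≈ 0.187
P(Sp. lutea | trait) = 0.0085/0.0738 ≈ 0.115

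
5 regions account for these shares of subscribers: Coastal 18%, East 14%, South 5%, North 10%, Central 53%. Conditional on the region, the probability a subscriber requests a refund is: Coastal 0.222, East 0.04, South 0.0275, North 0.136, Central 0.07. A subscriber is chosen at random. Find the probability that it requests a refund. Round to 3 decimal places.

Prior × likelihood for each hypothesis:
  Coastal: 0.18 × 0.222 = 0.03996
  East: 0.14 × 0.04 = 0.0056
  South: 0.05 × 0.0275 = 0.001375
  North: 0.1 × 0.136 = 0.0136
  Central: 0.53 × 0.07 = 0.0371
P(refund) = 0.03996 + 0.0056 + 0.001375 + 0.0136 + 0.0371 = 0.097635 → 0.098.

0.098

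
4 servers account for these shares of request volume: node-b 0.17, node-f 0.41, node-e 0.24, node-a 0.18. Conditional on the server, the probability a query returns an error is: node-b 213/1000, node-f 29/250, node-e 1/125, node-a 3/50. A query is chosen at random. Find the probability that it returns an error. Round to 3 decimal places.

By Bayes' rule, posterior ∝ prior × likelihood:
  node-b: 0.17 × 0.213 = 0.03621
  node-f: 0.41 × 0.116 = 0.04756
  node-e: 0.24 × 0.008 = 0.00192
  node-a: 0.18 × 0.06 = 0.0108
P(error) = 0.03621 + 0.04756 + 0.00192 + 0.0108 = 0.09649 → 0.096.

0.096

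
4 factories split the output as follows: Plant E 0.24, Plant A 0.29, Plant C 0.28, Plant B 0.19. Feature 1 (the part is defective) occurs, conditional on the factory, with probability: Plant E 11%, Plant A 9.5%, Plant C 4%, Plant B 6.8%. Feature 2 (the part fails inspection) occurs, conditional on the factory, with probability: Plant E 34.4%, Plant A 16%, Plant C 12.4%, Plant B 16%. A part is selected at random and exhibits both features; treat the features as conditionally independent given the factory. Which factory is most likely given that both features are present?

Plant E

By Bayes' rule, posterior ∝ prior × likelihood:
  Plant E: 0.24 × 0.11 × 0.344 = 0.0090816
  Plant A: 0.29 × 0.095 × 0.16 = 0.004408
  Plant C: 0.28 × 0.04 × 0.124 = 0.0013888
  Plant B: 0.19 × 0.068 × 0.16 = 0.0020672
Total = 0.0169456.
Largest term belongs to Plant E, so Plant E is most probable.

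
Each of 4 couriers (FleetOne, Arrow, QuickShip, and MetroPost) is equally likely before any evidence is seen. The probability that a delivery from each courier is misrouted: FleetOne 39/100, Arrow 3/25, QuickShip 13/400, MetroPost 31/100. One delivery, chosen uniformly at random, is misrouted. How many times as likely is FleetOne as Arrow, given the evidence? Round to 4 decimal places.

3.2500

With a uniform prior (1/4 each), posterior ∝ likelihood:
  FleetOne: 0.39
  Arrow: 0.12
  QuickShip: 0.0325
  MetroPost: 0.31
Sum = 0.8525.
The ratio is 0.39 / 0.12 (the normalizer cancels) = 3.2500.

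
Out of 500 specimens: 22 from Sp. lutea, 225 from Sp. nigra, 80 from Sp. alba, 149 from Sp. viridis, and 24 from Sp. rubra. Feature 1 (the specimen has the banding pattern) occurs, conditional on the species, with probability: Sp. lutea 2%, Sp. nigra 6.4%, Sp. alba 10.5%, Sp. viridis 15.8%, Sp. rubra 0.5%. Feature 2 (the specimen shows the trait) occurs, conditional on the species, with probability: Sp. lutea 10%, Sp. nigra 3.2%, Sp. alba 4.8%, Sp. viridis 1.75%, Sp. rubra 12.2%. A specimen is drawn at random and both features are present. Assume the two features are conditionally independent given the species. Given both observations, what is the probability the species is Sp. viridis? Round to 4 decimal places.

Unnormalized posteriors (prior × likelihood):
  Sp. lutea: 0.044 × 0.02 × 0.1 = 0.000088
  Sp. nigra: 0.45 × 0.064 × 0.032 = 0.0009216
  Sp. alba: 0.16 × 0.105 × 0.048 = 0.0008064
  Sp. viridis: 0.298 × 0.158 × 0.0175 = 0.00082397
  Sp. rubra: 0.048 × 0.005 × 0.122 = 0.00002928
Total = 0.00266925.
P(Sp. viridis | evidence) = 0.00082397 / 0.00266925 ≈ 0.3087.

0.3087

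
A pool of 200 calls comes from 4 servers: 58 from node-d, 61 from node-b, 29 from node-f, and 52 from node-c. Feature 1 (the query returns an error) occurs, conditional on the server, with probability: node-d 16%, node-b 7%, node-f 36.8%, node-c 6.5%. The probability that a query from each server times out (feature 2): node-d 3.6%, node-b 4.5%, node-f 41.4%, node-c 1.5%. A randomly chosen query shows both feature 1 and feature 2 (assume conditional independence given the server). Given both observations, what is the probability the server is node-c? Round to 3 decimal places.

0.010

By Bayes' rule, posterior ∝ prior × likelihood:
  node-d: 0.29 × 0.16 × 0.036 = 0.0016704
  node-b: 0.305 × 0.07 × 0.045 = 0.00096075
  node-f: 0.145 × 0.368 × 0.414 = 0.02209104
  node-c: 0.26 × 0.065 × 0.015 = 0.0002535
Sum = 0.02497569.
P(node-c | evidence) = 0.0002535 / 0.02497569 ≈ 0.010.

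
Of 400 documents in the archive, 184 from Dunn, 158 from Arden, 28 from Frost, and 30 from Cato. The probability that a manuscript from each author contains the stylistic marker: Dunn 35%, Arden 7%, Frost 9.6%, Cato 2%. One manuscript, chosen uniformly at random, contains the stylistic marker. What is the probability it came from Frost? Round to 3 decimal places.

Unnormalized posteriors (prior × likelihood):
  Dunn: 0.46 × 0.35 = 0.161
  Arden: 0.395 × 0.07 = 0.02765
  Frost: 0.07 × 0.096 = 0.00672
  Cato: 0.075 × 0.02 = 0.0015
Normalizing constant = 0.19687.
P(Frost | evidence) = 0.00672 / 0.19687 ≈ 0.034.

0.034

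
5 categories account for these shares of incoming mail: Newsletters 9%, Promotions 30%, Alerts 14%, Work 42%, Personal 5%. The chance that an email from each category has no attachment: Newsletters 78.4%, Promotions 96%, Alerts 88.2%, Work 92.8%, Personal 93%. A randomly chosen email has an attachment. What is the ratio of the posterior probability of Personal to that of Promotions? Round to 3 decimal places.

0.292

Taking complements, P(attachment | each) = Newsletters 0.216, Promotions 0.04, Alerts 0.118, Work 0.072, Personal 0.07.
Compute prior × likelihood for every hypothesis:
  Newsletters: 0.09 × 0.216 = 0.01944
  Promotions: 0.3 × 0.04 = 0.012
  Alerts: 0.14 × 0.118 = 0.01652
  Work: 0.42 × 0.072 = 0.03024
  Personal: 0.05 × 0.07 = 0.0035
Sum = 0.0817.
The ratio is 0.0035 / 0.012 (the normalizer cancels) = 0.292.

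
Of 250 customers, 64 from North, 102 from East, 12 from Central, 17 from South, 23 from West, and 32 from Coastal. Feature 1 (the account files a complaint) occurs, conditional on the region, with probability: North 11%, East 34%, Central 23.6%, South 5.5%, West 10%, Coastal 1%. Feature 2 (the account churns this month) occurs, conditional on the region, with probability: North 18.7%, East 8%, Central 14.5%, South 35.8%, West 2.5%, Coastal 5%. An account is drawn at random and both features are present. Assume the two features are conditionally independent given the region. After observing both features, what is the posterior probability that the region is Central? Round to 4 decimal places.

0.0836

Compute prior × likelihood for every hypothesis:
  North: 0.256 × 0.11 × 0.187 = 0.00526592
  East: 0.408 × 0.34 × 0.08 = 0.0110976
  Central: 0.048 × 0.236 × 0.145 = 0.00164256
  South: 0.068 × 0.055 × 0.358 = 0.00133892
  West: 0.092 × 0.1 × 0.025 = 0.00023
  Coastal: 0.128 × 0.01 × 0.05 = 0.000064
Sum = 0.019639.
P(Central | evidence) = 0.00164256 / 0.019639 ≈ 0.0836.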